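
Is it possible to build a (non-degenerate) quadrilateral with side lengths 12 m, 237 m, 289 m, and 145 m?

A quadrilateral exists iff every side is shorter than the sum of the others — equivalently, the longest side is less than the sum of the rest.
Longest side 289 < 394 (sum of the remaining 3), so yes.

Yes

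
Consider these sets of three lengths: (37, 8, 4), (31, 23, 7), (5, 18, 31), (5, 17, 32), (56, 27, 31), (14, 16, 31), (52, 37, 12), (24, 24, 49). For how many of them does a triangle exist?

1

(4,8,37): 4+8 ≤ 37 → not valid
(7,23,31): 7+23 ≤ 31 → not valid
(5,18,31): 5+18 ≤ 31 → not valid
(5,17,32): 5+17 ≤ 32 → not valid
(27,31,56): 27+31 > 56 → valid
(14,16,31): 14+16 ≤ 31 → not valid
(12,37,52): 12+37 ≤ 52 → not valid
(24,24,49): 24+24 ≤ 49 → not valid
1 of the 8 triples forms a triangle.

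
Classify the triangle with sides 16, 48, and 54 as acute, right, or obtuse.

obtuse

Compare the square of the longest side to the sum of squares of the other two: 16² + 48² = 2560 < 2916 = 54².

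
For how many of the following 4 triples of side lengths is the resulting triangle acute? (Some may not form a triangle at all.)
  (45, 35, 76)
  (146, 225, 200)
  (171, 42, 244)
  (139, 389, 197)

1

(45,35,76): 35²+45² = 3250 < 5776 = 76² → obtuse
(146,225,200): 146²+200² = 61316 > 50625 = 225² → acute
(171,42,244): 42+171 ≤ 244, not a triangle
(139,389,197): 139+197 ≤ 389, not a triangle
1 of the 4 is acute.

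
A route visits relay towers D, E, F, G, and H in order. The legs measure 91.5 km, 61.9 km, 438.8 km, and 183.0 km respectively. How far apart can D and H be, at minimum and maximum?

102.4 ≤ DH ≤ 775.2 km

The maximum is all hops collinear in one direction: 91.5 + 61.9 + 438.8 + 183.0 = 775.2.
The longest hop is 438.8; the others sum to 336.4. Folding the others back against it leaves at least 438.8 − 336.4 = 102.4.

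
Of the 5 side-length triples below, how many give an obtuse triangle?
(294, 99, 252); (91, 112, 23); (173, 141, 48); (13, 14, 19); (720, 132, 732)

3

(294,99,252): 99²+252² = 73305 < 86436 = 294² → obtuse
(91,112,23): 23²+91² = 8810 < 12544 = 112² → obtuse
(173,141,48): 48²+141² = 22185 < 29929 = 173² → obtuse
(13,14,19): 13²+14² = 365 > 361 = 19² → acute
(720,132,732): 132²+720² = 535824 = 732² → right
3 of the 5 are obtuse.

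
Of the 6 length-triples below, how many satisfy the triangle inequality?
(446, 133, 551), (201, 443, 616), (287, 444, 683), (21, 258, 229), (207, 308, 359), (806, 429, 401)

(133,446,551): 133+446 > 551 → valid
(201,443,616): 201+443 > 616 → valid
(287,444,683): 287+444 > 683 → valid
(21,229,258): 21+229 ≤ 258 → not valid
(207,308,359): 207+308 > 359 → valid
(401,429,806): 401+429 > 806 → valid
5 of the 6 triples form a triangle.

5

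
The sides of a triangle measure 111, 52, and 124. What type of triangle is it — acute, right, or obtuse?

Compare the square of the longest side to the sum of squares of the other two: 52² + 111² = 15025 < 15376 = 124².

obtuse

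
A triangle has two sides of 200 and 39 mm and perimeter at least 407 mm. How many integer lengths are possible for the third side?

71

Triangle inequality: 161 < x < 239. Perimeter ≥ 407 gives x ≥ 407 − 200 − 39 = 168.
So 168 ≤ x < 239; integers 168 through 238: 71 values.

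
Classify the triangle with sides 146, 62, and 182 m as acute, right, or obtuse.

Compare the square of the longest side to the sum of squares of the other two: 62² + 146² = 25160 < 33124 = 182².

obtuse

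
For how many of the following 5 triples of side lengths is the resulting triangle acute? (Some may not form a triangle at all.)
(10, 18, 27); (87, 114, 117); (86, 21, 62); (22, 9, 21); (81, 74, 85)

(10,18,27): 10²+18² = 424 < 729 = 27² → obtuse
(87,114,117): 87²+114² = 20565 > 13689 = 117² → acute
(86,21,62): 21+62 ≤ 86, not a triangle
(22,9,21): 9²+21² = 522 > 484 = 22² → acute
(81,74,85): 74²+81² = 12037 > 7225 = 85² → acute
3 of the 5 are acute.

3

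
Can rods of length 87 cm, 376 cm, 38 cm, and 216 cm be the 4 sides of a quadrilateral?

No

For a quadrilateral, each side must be shorter than the sum of the others.
Here the longest side is 376, but the remaining 3 sides sum to only 341.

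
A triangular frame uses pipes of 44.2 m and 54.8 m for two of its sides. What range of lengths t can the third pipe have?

10.6 < t < 99.0

By the triangle inequality, t must be less than 44.2 + 54.8 = 99.0 and greater than |44.2 − 54.8| = 10.6.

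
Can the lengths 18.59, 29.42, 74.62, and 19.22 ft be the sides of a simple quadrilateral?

No

For a quadrilateral, each side must be shorter than the sum of the others.
Here the longest side is 74.62, but the remaining 3 sides sum to only 67.23.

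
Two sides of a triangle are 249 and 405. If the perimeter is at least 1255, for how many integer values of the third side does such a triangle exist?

Triangle inequality: 156 < x < 654. Perimeter ≥ 1255 gives x ≥ 1255 − 249 − 405 = 601.
So 601 ≤ x < 654; integers 601 through 653: 53 values.

53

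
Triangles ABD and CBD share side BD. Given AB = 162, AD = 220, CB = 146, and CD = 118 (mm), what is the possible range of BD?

58 < BD < 264

From triangle ABD: |162 − 220| < BD < 162 + 220, i.e. 58 < BD < 382.
From triangle CBD: 28 < BD < 264.
Both must hold, so BD lies in the intersection.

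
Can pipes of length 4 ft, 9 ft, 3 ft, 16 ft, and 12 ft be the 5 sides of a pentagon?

Yes

A pentagon exists iff every side is shorter than the sum of the others — equivalently, the longest side is less than the sum of the rest.
Longest side 16 < 28 (sum of the remaining 4), so yes.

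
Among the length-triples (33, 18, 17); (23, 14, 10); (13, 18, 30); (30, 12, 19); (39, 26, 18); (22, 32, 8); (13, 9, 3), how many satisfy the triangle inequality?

(17,18,33): 17+18 > 33 → valid
(10,14,23): 10+14 > 23 → valid
(13,18,30): 13+18 > 30 → valid
(12,19,30): 12+19 > 30 → valid
(18,26,39): 18+26 > 39 → valid
(8,22,32): 8+22 ≤ 32 → not valid
(3,9,13): 3+9 ≤ 13 → not valid
5 of the 7 triples form a triangle.

5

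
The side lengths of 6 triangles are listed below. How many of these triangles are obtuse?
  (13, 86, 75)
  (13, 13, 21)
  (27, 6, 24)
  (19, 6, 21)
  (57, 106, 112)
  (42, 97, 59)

(13,86,75): 13²+75² = 5794 < 7396 = 86² → obtuse
(13,13,21): 13²+13² = 338 < 441 = 21² → obtuse
(27,6,24): 6²+24² = 612 < 729 = 27² → obtuse
(19,6,21): 6²+19² = 397 < 441 = 21² → obtuse
(57,106,112): 57²+106² = 14485 > 12544 = 112² → acute
(42,97,59): 42²+59² = 5245 < 9409 = 97² → obtuse
5 of the 6 are obtuse.

5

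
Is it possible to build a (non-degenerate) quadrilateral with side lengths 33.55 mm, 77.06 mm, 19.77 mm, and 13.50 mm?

No

For a quadrilateral, each side must be shorter than the sum of the others.
Here the longest side is 77.06, but the remaining 3 sides sum to only 66.82.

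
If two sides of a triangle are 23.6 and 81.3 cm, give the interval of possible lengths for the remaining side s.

By the triangle inequality, s must be less than 23.6 + 81.3 = 104.9 and greater than |23.6 − 81.3| = 57.7.

57.7 < s < 104.9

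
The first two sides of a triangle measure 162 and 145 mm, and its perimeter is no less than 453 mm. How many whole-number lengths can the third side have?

161

Triangle inequality: 17 < x < 307. Perimeter ≥ 453 gives x ≥ 453 − 162 − 145 = 146.
So 146 ≤ x < 307; integers 146 through 306: 161 values.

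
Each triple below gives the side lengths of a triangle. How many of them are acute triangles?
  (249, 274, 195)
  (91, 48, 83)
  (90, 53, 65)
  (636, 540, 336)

(249,274,195): 195²+249² = 100026 > 75076 = 274² → acute
(91,48,83): 48²+83² = 9193 > 8281 = 91² → acute
(90,53,65): 53²+65² = 7034 < 8100 = 90² → obtuse
(636,540,336): 336²+540² = 404496 = 636² → right
2 of the 4 are acute.

2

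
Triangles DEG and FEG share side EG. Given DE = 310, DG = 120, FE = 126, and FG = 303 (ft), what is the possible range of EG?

190 < EG < 429

From triangle DEG: |310 − 120| < EG < 310 + 120, i.e. 190 < EG < 430.
From triangle FEG: 177 < EG < 429.
Both must hold, so EG lies in the intersection.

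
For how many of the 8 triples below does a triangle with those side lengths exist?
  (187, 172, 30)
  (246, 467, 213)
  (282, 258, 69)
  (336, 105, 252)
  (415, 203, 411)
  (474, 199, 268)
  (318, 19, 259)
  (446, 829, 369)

(30,172,187): 30+172 > 187 → valid
(213,246,467): 213+246 ≤ 467 → not valid
(69,258,282): 69+258 > 282 → valid
(105,252,336): 105+252 > 336 → valid
(203,411,415): 203+411 > 415 → valid
(199,268,474): 199+268 ≤ 474 → not valid
(19,259,318): 19+259 ≤ 318 → not valid
(369,446,829): 369+446 ≤ 829 → not valid
4 of the 8 triples form a triangle.

4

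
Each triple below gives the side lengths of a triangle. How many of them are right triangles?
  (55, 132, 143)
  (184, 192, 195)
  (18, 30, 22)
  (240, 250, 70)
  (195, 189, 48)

3

(55,132,143): 55²+132² = 20449 = 143² → right
(184,192,195): 184²+192² = 70720 > 38025 = 195² → acute
(18,30,22): 18²+22² = 808 < 900 = 30² → obtuse
(240,250,70): 70²+240² = 62500 = 250² → right
(195,189,48): 48²+189² = 38025 = 195² → right
3 of the 5 are right.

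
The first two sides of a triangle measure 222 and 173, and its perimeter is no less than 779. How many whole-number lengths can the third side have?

Triangle inequality: 49 < x < 395. Perimeter ≥ 779 gives x ≥ 779 − 222 − 173 = 384.
So 384 ≤ x < 395; integers 384 through 394: 11 values.

11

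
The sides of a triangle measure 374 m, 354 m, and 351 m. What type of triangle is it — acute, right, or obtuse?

Compare the square of the longest side to the sum of squares of the other two: 351² + 354² = 248517 > 139876 = 374².

acute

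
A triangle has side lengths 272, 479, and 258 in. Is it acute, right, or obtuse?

Compare the square of the longest side to the sum of squares of the other two: 258² + 272² = 140548 < 229441 = 479².

obtuse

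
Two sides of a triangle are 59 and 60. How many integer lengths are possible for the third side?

117

The third side lies in the open interval (1, 119).
Integers from 2 to 118 inclusive: 118 − 2 + 1 = 117.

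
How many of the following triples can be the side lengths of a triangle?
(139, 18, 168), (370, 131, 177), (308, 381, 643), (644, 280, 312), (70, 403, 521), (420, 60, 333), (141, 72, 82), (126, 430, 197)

2

(18,139,168): 18+139 ≤ 168 → not valid
(131,177,370): 131+177 ≤ 370 → not valid
(308,381,643): 308+381 > 643 → valid
(280,312,644): 280+312 ≤ 644 → not valid
(70,403,521): 70+403 ≤ 521 → not valid
(60,333,420): 60+333 ≤ 420 → not valid
(72,82,141): 72+82 > 141 → valid
(126,197,430): 126+197 ≤ 430 → not valid
2 of the 8 triples form a triangle.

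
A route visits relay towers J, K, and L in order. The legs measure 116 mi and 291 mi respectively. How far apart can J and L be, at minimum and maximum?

175 ≤ JL ≤ 407 mi

By the triangle inequality, |116 − 291| ≤ JL ≤ 116 + 291.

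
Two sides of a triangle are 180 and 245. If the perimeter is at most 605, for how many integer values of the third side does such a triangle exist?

115

Triangle inequality: 65 < x < 425. Perimeter ≤ 605 gives x ≤ 605 − 180 − 245 = 180.
So 65 < x ≤ 180; integers 66 through 180: 115 values.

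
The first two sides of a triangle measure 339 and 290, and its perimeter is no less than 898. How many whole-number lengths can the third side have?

360

Triangle inequality: 49 < x < 629. Perimeter ≥ 898 gives x ≥ 898 − 339 − 290 = 269.
So 269 ≤ x < 629; integers 269 through 628: 360 values.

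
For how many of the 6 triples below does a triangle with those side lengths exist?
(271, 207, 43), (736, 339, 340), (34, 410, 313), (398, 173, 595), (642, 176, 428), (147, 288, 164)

(43,207,271): 43+207 ≤ 271 → not valid
(339,340,736): 339+340 ≤ 736 → not valid
(34,313,410): 34+313 ≤ 410 → not valid
(173,398,595): 173+398 ≤ 595 → not valid
(176,428,642): 176+428 ≤ 642 → not valid
(147,164,288): 147+164 > 288 → valid
1 of the 6 triples forms a triangle.

1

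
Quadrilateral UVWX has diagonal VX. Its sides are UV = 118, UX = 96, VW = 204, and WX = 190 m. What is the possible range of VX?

From triangle UVX: |118 − 96| < VX < 118 + 96, i.e. 22 < VX < 214.
From triangle WVX: 14 < VX < 394.
Both must hold, so VX lies in the intersection.

22 < VX < 214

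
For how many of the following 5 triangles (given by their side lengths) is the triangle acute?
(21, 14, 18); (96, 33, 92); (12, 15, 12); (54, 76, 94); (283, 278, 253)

4

(21,14,18): 14²+18² = 520 > 441 = 21² → acute
(96,33,92): 33²+92² = 9553 > 9216 = 96² → acute
(12,15,12): 12²+12² = 288 > 225 = 15² → acute
(54,76,94): 54²+76² = 8692 < 8836 = 94² → obtuse
(283,278,253): 253²+278² = 141293 > 80089 = 283² → acute
4 of the 5 are acute.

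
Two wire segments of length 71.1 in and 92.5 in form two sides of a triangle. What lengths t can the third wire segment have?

21.4 < t < 163.6

By the triangle inequality, t must be less than 71.1 + 92.5 = 163.6 and greater than |71.1 − 92.5| = 21.4.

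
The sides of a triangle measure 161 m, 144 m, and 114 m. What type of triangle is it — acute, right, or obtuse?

acute

Compare the square of the longest side to the sum of squares of the other two: 114² + 144² = 33732 > 25921 = 161².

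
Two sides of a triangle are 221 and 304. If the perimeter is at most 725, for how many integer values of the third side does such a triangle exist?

Triangle inequality: 83 < x < 525. Perimeter ≤ 725 gives x ≤ 725 − 221 − 304 = 200.
So 83 < x ≤ 200; integers 84 through 200: 117 values.

117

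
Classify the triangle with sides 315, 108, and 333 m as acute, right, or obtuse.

right

Compare the square of the longest side to the sum of squares of the other two: 108² + 315² = 110889 = 333².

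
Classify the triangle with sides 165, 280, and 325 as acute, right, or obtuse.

Compare the square of the longest side to the sum of squares of the other two: 165² + 280² = 105625 = 325².

right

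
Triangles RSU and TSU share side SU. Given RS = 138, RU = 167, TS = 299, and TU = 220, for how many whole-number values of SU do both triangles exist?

225

From triangle RSU: 29 < SU < 305.
From triangle TSU: 79 < SU < 519.
Intersection: 79 < SU < 305, so integers 80 through 304: 225 values.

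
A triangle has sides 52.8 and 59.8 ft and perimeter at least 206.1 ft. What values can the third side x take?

Triangle inequality alone gives 7.0 < x < 112.6.
The perimeter condition gives x ≥ 206.1 − 52.8 − 59.8 = 93.5.
Intersecting the two: 93.5 ≤ x < 112.6.

93.5 ≤ x < 112.6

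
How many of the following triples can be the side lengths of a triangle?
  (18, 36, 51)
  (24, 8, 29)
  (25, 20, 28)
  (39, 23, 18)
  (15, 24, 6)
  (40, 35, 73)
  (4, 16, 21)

5

(18,36,51): 18+36 > 51 → valid
(8,24,29): 8+24 > 29 → valid
(20,25,28): 20+25 > 28 → valid
(18,23,39): 18+23 > 39 → valid
(6,15,24): 6+15 ≤ 24 → not valid
(35,40,73): 35+40 > 73 → valid
(4,16,21): 4+16 ≤ 21 → not valid
5 of the 7 triples form a triangle.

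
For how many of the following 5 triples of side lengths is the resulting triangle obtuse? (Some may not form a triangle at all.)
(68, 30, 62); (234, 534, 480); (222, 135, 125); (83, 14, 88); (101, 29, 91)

(68,30,62): 30²+62² = 4744 > 4624 = 68² → acute
(234,534,480): 234²+480² = 285156 = 534² → right
(222,135,125): 125²+135² = 33850 < 49284 = 222² → obtuse
(83,14,88): 14²+83² = 7085 < 7744 = 88² → obtuse
(101,29,91): 29²+91² = 9122 < 10201 = 101² → obtuse
3 of the 5 are obtuse.

3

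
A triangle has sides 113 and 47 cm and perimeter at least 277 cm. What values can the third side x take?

Triangle inequality alone gives 66 < x < 160.
The perimeter condition gives x ≥ 277 − 113 − 47 = 117.
Intersecting the two: 117 ≤ x < 160.

117 ≤ x < 160 cm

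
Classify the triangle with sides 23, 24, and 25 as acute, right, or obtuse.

Compare the square of the longest side to the sum of squares of the other two: 23² + 24² = 1105 > 625 = 25².

acute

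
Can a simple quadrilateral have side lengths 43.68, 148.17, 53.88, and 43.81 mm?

No

For a quadrilateral, each side must be shorter than the sum of the others.
Here the longest side is 148.17, but the remaining 3 sides sum to only 141.37.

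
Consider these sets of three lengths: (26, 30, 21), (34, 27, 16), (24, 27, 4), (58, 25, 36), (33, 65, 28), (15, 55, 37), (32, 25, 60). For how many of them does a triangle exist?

(21,26,30): 21+26 > 30 → valid
(16,27,34): 16+27 > 34 → valid
(4,24,27): 4+24 > 27 → valid
(25,36,58): 25+36 > 58 → valid
(28,33,65): 28+33 ≤ 65 → not valid
(15,37,55): 15+37 ≤ 55 → not valid
(25,32,60): 25+32 ≤ 60 → not valid
4 of the 7 triples form a triangle.

4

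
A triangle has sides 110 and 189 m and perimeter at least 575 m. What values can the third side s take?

276 ≤ s < 299

Triangle inequality alone gives 79 < s < 299.
The perimeter condition gives s ≥ 575 − 110 − 189 = 276.
Intersecting the two: 276 ≤ s < 299.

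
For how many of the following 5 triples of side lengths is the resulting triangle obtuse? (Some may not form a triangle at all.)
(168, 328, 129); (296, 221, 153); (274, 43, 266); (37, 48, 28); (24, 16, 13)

4

(168,328,129): 129+168 ≤ 328, not a triangle
(296,221,153): 153²+221² = 72250 < 87616 = 296² → obtuse
(274,43,266): 43²+266² = 72605 < 75076 = 274² → obtuse
(37,48,28): 28²+37² = 2153 < 2304 = 48² → obtuse
(24,16,13): 13²+16² = 425 < 576 = 24² → obtuse
4 of the 5 are obtuse.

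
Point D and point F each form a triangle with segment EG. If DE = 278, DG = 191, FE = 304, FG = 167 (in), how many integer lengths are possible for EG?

From triangle DEG: 87 < EG < 469.
From triangle FEG: 137 < EG < 471.
Intersection: 137 < EG < 469, so integers 138 through 468: 331 values.

331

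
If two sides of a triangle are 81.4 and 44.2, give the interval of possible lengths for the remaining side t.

37.2 < t < 125.6

By the triangle inequality, t must be less than 81.4 + 44.2 = 125.6 and greater than |81.4 − 44.2| = 37.2.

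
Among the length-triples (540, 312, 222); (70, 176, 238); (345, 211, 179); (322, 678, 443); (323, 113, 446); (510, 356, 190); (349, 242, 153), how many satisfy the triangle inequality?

5

(222,312,540): 222+312 ≤ 540 → not valid
(70,176,238): 70+176 > 238 → valid
(179,211,345): 179+211 > 345 → valid
(322,443,678): 322+443 > 678 → valid
(113,323,446): 113+323 ≤ 446 → not valid
(190,356,510): 190+356 > 510 → valid
(153,242,349): 153+242 > 349 → valid
5 of the 7 triples form a triangle.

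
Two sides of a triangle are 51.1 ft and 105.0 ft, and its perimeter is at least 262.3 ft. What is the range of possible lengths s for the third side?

Triangle inequality alone gives 53.9 < s < 156.1.
The perimeter condition gives s ≥ 262.3 − 51.1 − 105.0 = 106.2.
Intersecting the two: 106.2 ≤ s < 156.1.

106.2 ≤ s < 156.1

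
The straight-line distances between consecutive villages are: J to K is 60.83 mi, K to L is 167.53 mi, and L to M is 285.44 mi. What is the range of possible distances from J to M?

The maximum is all hops collinear in one direction: 60.83 + 167.53 + 285.44 = 513.80.
The longest hop is 285.44; the others sum to 228.36. Folding the others back against it leaves at least 285.44 − 228.36 = 57.08.

57.08 ≤ JM ≤ 513.80 mi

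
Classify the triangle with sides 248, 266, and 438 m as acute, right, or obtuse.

Compare the square of the longest side to the sum of squares of the other two: 248² + 266² = 132260 < 191844 = 438².

obtuse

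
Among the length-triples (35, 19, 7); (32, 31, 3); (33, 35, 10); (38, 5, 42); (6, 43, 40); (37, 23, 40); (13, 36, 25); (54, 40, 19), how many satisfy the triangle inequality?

(7,19,35): 7+19 ≤ 35 → not valid
(3,31,32): 3+31 > 32 → valid
(10,33,35): 10+33 > 35 → valid
(5,38,42): 5+38 > 42 → valid
(6,40,43): 6+40 > 43 → valid
(23,37,40): 23+37 > 40 → valid
(13,25,36): 13+25 > 36 → valid
(19,40,54): 19+40 > 54 → valid
7 of the 8 triples form a triangle.

7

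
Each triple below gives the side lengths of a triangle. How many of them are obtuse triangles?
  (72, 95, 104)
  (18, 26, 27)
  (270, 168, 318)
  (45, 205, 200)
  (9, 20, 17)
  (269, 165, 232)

(72,95,104): 72²+95² = 14209 > 10816 = 104² → acute
(18,26,27): 18²+26² = 1000 > 729 = 27² → acute
(270,168,318): 168²+270² = 101124 = 318² → right
(45,205,200): 45²+200² = 42025 = 205² → right
(9,20,17): 9²+17² = 370 < 400 = 20² → obtuse
(269,165,232): 165²+232² = 81049 > 72361 = 269² → acute
1 of the 6 is obtuse.

1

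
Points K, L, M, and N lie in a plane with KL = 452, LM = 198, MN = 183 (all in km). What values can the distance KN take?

71 ≤ KN ≤ 833 km

The maximum is all hops collinear in one direction: 452 + 198 + 183 = 833.
The longest hop is 452; the others sum to 381. Folding the others back against it leaves at least 452 − 381 = 71.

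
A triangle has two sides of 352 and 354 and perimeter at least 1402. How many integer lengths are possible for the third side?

10

Triangle inequality: 2 < x < 706. Perimeter ≥ 1402 gives x ≥ 1402 − 352 − 354 = 696.
So 696 ≤ x < 706; integers 696 through 705: 10 values.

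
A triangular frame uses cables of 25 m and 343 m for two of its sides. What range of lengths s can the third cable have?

By the triangle inequality, s must be less than 25 + 343 = 368 and greater than |25 − 343| = 318.

318 < s < 368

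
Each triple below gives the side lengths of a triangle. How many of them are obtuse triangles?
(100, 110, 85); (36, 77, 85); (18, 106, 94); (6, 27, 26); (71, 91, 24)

3

(100,110,85): 85²+100² = 17225 > 12100 = 110² → acute
(36,77,85): 36²+77² = 7225 = 85² → right
(18,106,94): 18²+94² = 9160 < 11236 = 106² → obtuse
(6,27,26): 6²+26² = 712 < 729 = 27² → obtuse
(71,91,24): 24²+71² = 5617 < 8281 = 91² → obtuse
3 of the 5 are obtuse.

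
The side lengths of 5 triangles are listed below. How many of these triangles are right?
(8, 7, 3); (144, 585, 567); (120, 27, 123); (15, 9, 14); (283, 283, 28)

(8,7,3): 3²+7² = 58 < 64 = 8² → obtuse
(144,585,567): 144²+567² = 342225 = 585² → right
(120,27,123): 27²+120² = 15129 = 123² → right
(15,9,14): 9²+14² = 277 > 225 = 15² → acute
(283,283,28): 28²+283² = 80873 > 80089 = 283² → acute
2 of the 5 are right.

2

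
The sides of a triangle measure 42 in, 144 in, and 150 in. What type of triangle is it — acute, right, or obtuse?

right

Compare the square of the longest side to the sum of squares of the other two: 42² + 144² = 22500 = 150².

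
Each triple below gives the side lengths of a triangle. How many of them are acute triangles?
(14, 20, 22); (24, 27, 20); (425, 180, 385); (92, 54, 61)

2

(14,20,22): 14²+20² = 596 > 484 = 22² → acute
(24,27,20): 20²+24² = 976 > 729 = 27² → acute
(425,180,385): 180²+385² = 180625 = 425² → right
(92,54,61): 54²+61² = 6637 < 8464 = 92² → obtuse
2 of the 4 are acute.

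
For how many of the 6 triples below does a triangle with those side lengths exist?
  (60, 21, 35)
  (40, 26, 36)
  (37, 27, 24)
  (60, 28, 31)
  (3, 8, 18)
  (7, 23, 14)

(21,35,60): 21+35 ≤ 60 → not valid
(26,36,40): 26+36 > 40 → valid
(24,27,37): 24+27 > 37 → valid
(28,31,60): 28+31 ≤ 60 → not valid
(3,8,18): 3+8 ≤ 18 → not valid
(7,14,23): 7+14 ≤ 23 → not valid
2 of the 6 triples form a triangle.

2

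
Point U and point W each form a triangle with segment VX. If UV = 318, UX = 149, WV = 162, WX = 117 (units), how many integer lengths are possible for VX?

109

From triangle UVX: 169 < VX < 467.
From triangle WVX: 45 < VX < 279.
Intersection: 169 < VX < 279, so integers 170 through 278: 109 values.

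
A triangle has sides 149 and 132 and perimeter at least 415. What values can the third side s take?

134 ≤ s < 281

Triangle inequality alone gives 17 < s < 281.
The perimeter condition gives s ≥ 415 − 149 − 132 = 134.
Intersecting the two: 134 ≤ s < 281.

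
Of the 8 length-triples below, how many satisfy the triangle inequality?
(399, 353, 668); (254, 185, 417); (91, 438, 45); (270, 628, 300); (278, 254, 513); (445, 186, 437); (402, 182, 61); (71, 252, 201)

5

(353,399,668): 353+399 > 668 → valid
(185,254,417): 185+254 > 417 → valid
(45,91,438): 45+91 ≤ 438 → not valid
(270,300,628): 270+300 ≤ 628 → not valid
(254,278,513): 254+278 > 513 → valid
(186,437,445): 186+437 > 445 → valid
(61,182,402): 61+182 ≤ 402 → not valid
(71,201,252): 71+201 > 252 → valid
5 of the 8 triples form a triangle.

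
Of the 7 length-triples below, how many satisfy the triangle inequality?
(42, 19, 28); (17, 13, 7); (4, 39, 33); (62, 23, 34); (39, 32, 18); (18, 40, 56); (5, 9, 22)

4

(19,28,42): 19+28 > 42 → valid
(7,13,17): 7+13 > 17 → valid
(4,33,39): 4+33 ≤ 39 → not valid
(23,34,62): 23+34 ≤ 62 → not valid
(18,32,39): 18+32 > 39 → valid
(18,40,56): 18+40 > 56 → valid
(5,9,22): 5+9 ≤ 22 → not valid
4 of the 7 triples form a triangle.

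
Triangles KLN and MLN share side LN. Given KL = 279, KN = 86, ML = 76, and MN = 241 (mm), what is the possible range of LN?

From triangle KLN: |279 − 86| < LN < 279 + 86, i.e. 193 < LN < 365.
From triangle MLN: 165 < LN < 317.
Both must hold, so LN lies in the intersection.

193 < LN < 317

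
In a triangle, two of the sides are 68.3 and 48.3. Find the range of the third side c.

By the triangle inequality, c must be less than 68.3 + 48.3 = 116.6 and greater than |68.3 − 48.3| = 20.0.

20.0 < c < 116.6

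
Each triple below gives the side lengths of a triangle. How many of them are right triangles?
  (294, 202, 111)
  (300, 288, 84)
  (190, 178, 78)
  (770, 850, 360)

2

(294,202,111): 111²+202² = 53125 < 86436 = 294² → obtuse
(300,288,84): 84²+288² = 90000 = 300² → right
(190,178,78): 78²+178² = 37768 > 36100 = 190² → acute
(770,850,360): 360²+770² = 722500 = 850² → right
2 of the 4 are right.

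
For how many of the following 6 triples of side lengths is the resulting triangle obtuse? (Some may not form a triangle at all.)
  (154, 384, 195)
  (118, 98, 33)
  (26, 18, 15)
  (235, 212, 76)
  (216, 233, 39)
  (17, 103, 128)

(154,384,195): 154+195 ≤ 384, not a triangle
(118,98,33): 33²+98² = 10693 < 13924 = 118² → obtuse
(26,18,15): 15²+18² = 549 < 676 = 26² → obtuse
(235,212,76): 76²+212² = 50720 < 55225 = 235² → obtuse
(216,233,39): 39²+216² = 48177 < 54289 = 233² → obtuse
(17,103,128): 17+103 ≤ 128, not a triangle
4 of the 6 are obtuse.

4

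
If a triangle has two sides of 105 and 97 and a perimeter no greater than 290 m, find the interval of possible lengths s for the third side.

8 < s ≤ 88

Triangle inequality alone gives 8 < s < 202.
The perimeter condition gives s ≤ 290 − 105 − 97 = 88.
Intersecting the two: 8 < s ≤ 88.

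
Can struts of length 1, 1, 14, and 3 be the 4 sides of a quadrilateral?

No

For a quadrilateral, each side must be shorter than the sum of the others.
Here the longest side is 14, but the remaining 3 sides sum to only 5.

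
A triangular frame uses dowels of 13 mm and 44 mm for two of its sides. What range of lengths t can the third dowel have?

31 < t < 57

By the triangle inequality, t must be less than 13 + 44 = 57 and greater than |13 − 44| = 31.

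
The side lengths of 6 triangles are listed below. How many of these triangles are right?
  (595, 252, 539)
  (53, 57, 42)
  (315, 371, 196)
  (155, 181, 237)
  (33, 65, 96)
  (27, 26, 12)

2

(595,252,539): 252²+539² = 354025 = 595² → right
(53,57,42): 42²+53² = 4573 > 3249 = 57² → acute
(315,371,196): 196²+315² = 137641 = 371² → right
(155,181,237): 155²+181² = 56786 > 56169 = 237² → acute
(33,65,96): 33²+65² = 5314 < 9216 = 96² → obtuse
(27,26,12): 12²+26² = 820 > 729 = 27² → acute
2 of the 6 are right.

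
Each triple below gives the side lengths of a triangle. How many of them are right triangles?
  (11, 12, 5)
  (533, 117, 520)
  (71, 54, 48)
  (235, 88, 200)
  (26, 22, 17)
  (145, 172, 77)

(11,12,5): 5²+11² = 146 > 144 = 12² → acute
(533,117,520): 117²+520² = 284089 = 533² → right
(71,54,48): 48²+54² = 5220 > 5041 = 71² → acute
(235,88,200): 88²+200² = 47744 < 55225 = 235² → obtuse
(26,22,17): 17²+22² = 773 > 676 = 26² → acute
(145,172,77): 77²+145² = 26954 < 29584 = 172² → obtuse
1 of the 6 is right.

1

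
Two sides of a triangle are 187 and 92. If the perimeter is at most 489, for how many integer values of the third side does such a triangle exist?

Triangle inequality: 95 < x < 279. Perimeter ≤ 489 gives x ≤ 489 − 187 − 92 = 210.
So 95 < x ≤ 210; integers 96 through 210: 115 values.

115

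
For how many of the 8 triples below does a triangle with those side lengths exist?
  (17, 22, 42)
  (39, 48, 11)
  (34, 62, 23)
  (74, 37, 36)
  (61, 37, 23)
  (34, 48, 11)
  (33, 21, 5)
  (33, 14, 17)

1

(17,22,42): 17+22 ≤ 42 → not valid
(11,39,48): 11+39 > 48 → valid
(23,34,62): 23+34 ≤ 62 → not valid
(36,37,74): 36+37 ≤ 74 → not valid
(23,37,61): 23+37 ≤ 61 → not valid
(11,34,48): 11+34 ≤ 48 → not valid
(5,21,33): 5+21 ≤ 33 → not valid
(14,17,33): 14+17 ≤ 33 → not valid
1 of the 8 triples forms a triangle.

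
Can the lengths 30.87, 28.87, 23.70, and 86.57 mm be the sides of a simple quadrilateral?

For a quadrilateral, each side must be shorter than the sum of the others.
Here the longest side is 86.57, but the remaining 3 sides sum to only 83.44.

No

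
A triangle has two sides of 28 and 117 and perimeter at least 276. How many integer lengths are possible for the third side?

14

Triangle inequality: 89 < x < 145. Perimeter ≥ 276 gives x ≥ 276 − 28 − 117 = 131.
So 131 ≤ x < 145; integers 131 through 144: 14 values.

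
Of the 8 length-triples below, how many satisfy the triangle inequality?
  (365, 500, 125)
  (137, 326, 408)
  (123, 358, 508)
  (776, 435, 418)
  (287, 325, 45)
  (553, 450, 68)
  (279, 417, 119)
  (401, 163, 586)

3

(125,365,500): 125+365 ≤ 500 → not valid
(137,326,408): 137+326 > 408 → valid
(123,358,508): 123+358 ≤ 508 → not valid
(418,435,776): 418+435 > 776 → valid
(45,287,325): 45+287 > 325 → valid
(68,450,553): 68+450 ≤ 553 → not valid
(119,279,417): 119+279 ≤ 417 → not valid
(163,401,586): 163+401 ≤ 586 → not valid
3 of the 8 triples form a triangle.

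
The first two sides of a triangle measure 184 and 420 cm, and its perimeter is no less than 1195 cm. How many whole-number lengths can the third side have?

13

Triangle inequality: 236 < x < 604. Perimeter ≥ 1195 gives x ≥ 1195 − 184 − 420 = 591.
So 591 ≤ x < 604; integers 591 through 603: 13 values.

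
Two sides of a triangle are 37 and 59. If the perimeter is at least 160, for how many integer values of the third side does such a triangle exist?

32

Triangle inequality: 22 < x < 96. Perimeter ≥ 160 gives x ≥ 160 − 37 − 59 = 64.
So 64 ≤ x < 96; integers 64 through 95: 32 values.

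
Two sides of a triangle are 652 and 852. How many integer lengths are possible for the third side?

1303

The third side lies in the open interval (200, 1504).
Integers from 201 to 1503 inclusive: 1503 − 201 + 1 = 1303.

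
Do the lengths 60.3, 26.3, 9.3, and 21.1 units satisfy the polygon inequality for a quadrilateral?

For a quadrilateral, each side must be shorter than the sum of the others.
Here the longest side is 60.3, but the remaining 3 sides sum to only 56.7.

No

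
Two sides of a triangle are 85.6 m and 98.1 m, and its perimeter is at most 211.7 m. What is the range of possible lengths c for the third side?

12.5 < c ≤ 28.0

Triangle inequality alone gives 12.5 < c < 183.7.
The perimeter condition gives c ≤ 211.7 − 85.6 − 98.1 = 28.0.
Intersecting the two: 12.5 < c ≤ 28.0.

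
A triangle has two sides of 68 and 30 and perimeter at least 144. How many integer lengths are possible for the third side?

52

Triangle inequality: 38 < x < 98. Perimeter ≥ 144 gives x ≥ 144 − 68 − 30 = 46.
So 46 ≤ x < 98; integers 46 through 97: 52 values.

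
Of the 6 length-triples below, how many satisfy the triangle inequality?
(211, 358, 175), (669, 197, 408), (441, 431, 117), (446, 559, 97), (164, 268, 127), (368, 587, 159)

3

(175,211,358): 175+211 > 358 → valid
(197,408,669): 197+408 ≤ 669 → not valid
(117,431,441): 117+431 > 441 → valid
(97,446,559): 97+446 ≤ 559 → not valid
(127,164,268): 127+164 > 268 → valid
(159,368,587): 159+368 ≤ 587 → not valid
3 of the 6 triples form a triangle.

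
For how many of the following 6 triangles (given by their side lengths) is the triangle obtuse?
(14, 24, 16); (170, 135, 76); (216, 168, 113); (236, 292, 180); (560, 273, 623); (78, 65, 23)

(14,24,16): 14²+16² = 452 < 576 = 24² → obtuse
(170,135,76): 76²+135² = 24001 < 28900 = 170² → obtuse
(216,168,113): 113²+168² = 40993 < 46656 = 216² → obtuse
(236,292,180): 180²+236² = 88096 > 85264 = 292² → acute
(560,273,623): 273²+560² = 388129 = 623² → right
(78,65,23): 23²+65² = 4754 < 6084 = 78² → obtuse
4 of the 6 are obtuse.

4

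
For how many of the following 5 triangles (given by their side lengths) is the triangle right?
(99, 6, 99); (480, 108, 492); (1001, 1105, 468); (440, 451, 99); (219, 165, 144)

4

(99,6,99): 6²+99² = 9837 > 9801 = 99² → acute
(480,108,492): 108²+480² = 242064 = 492² → right
(1001,1105,468): 468²+1001² = 1221025 = 1105² → right
(440,451,99): 99²+440² = 203401 = 451² → right
(219,165,144): 144²+165² = 47961 = 219² → right
4 of the 5 are right.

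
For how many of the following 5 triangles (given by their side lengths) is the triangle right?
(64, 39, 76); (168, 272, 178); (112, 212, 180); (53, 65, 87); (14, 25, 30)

1

(64,39,76): 39²+64² = 5617 < 5776 = 76² → obtuse
(168,272,178): 168²+178² = 59908 < 73984 = 272² → obtuse
(112,212,180): 112²+180² = 44944 = 212² → right
(53,65,87): 53²+65² = 7034 < 7569 = 87² → obtuse
(14,25,30): 14²+25² = 821 < 900 = 30² → obtuse
1 of the 5 is right.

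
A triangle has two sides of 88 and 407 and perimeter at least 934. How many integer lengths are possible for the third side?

Triangle inequality: 319 < x < 495. Perimeter ≥ 934 gives x ≥ 934 − 88 − 407 = 439.
So 439 ≤ x < 495; integers 439 through 494: 56 values.

56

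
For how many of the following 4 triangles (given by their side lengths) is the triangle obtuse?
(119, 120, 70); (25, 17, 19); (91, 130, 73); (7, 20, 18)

(119,120,70): 70²+119² = 19061 > 14400 = 120² → acute
(25,17,19): 17²+19² = 650 > 625 = 25² → acute
(91,130,73): 73²+91² = 13610 < 16900 = 130² → obtuse
(7,20,18): 7²+18² = 373 < 400 = 20² → obtuse
2 of the 4 are obtuse.

2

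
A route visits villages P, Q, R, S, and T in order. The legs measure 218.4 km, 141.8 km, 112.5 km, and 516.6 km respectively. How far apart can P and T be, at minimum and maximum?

43.9 ≤ PT ≤ 989.3 km

The maximum is all hops collinear in one direction: 218.4 + 141.8 + 112.5 + 516.6 = 989.3.
The longest hop is 516.6; the others sum to 472.7. Folding the others back against it leaves at least 516.6 − 472.7 = 43.9.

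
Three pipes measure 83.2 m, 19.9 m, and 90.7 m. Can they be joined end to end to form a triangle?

The longest side is 90.7, and the other two sum to 103.1.
Since 103.1 > 90.7, the triangle inequality holds.

Yes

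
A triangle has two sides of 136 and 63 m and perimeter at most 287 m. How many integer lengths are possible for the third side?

Triangle inequality: 73 < x < 199. Perimeter ≤ 287 gives x ≤ 287 − 136 − 63 = 88.
So 73 < x ≤ 88; integers 74 through 88: 15 values.

15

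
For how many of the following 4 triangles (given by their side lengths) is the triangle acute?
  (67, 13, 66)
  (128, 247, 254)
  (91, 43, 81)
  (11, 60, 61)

(67,13,66): 13²+66² = 4525 > 4489 = 67² → acute
(128,247,254): 128²+247² = 77393 > 64516 = 254² → acute
(91,43,81): 43²+81² = 8410 > 8281 = 91² → acute
(11,60,61): 11²+60² = 3721 = 61² → right
3 of the 4 are acute.

3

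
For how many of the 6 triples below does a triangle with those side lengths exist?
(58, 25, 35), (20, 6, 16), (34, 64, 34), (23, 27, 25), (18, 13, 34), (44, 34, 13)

(25,35,58): 25+35 > 58 → valid
(6,16,20): 6+16 > 20 → valid
(34,34,64): 34+34 > 64 → valid
(23,25,27): 23+25 > 27 → valid
(13,18,34): 13+18 ≤ 34 → not valid
(13,34,44): 13+34 > 44 → valid
5 of the 6 triples form a triangle.

5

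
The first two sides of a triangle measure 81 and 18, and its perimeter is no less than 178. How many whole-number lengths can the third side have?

Triangle inequality: 63 < x < 99. Perimeter ≥ 178 gives x ≥ 178 − 81 − 18 = 79.
So 79 ≤ x < 99; integers 79 through 98: 20 values.

20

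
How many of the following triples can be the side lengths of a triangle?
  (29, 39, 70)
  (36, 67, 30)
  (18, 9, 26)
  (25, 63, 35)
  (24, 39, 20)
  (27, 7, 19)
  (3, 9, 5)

(29,39,70): 29+39 ≤ 70 → not valid
(30,36,67): 30+36 ≤ 67 → not valid
(9,18,26): 9+18 > 26 → valid
(25,35,63): 25+35 ≤ 63 → not valid
(20,24,39): 20+24 > 39 → valid
(7,19,27): 7+19 ≤ 27 → not valid
(3,5,9): 3+5 ≤ 9 → not valid
2 of the 7 triples form a triangle.

2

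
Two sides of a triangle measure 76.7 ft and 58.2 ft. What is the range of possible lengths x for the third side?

18.5 < x < 134.9 (ft)

By the triangle inequality, x must be less than 76.7 + 58.2 = 134.9 and greater than |76.7 − 58.2| = 18.5.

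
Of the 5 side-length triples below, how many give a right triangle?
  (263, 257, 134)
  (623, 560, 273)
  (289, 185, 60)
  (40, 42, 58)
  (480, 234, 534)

(263,257,134): 134²+257² = 84005 > 69169 = 263² → acute
(623,560,273): 273²+560² = 388129 = 623² → right
(289,185,60): 60+185 ≤ 289, not a triangle
(40,42,58): 40²+42² = 3364 = 58² → right
(480,234,534): 234²+480² = 285156 = 534² → right
3 of the 5 are right.

3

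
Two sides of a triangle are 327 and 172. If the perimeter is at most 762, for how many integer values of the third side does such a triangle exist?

Triangle inequality: 155 < x < 499. Perimeter ≤ 762 gives x ≤ 762 − 327 − 172 = 263.
So 155 < x ≤ 263; integers 156 through 263: 108 values.

108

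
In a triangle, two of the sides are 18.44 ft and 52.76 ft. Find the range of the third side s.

By the triangle inequality, s must be less than 18.44 + 52.76 = 71.20 and greater than |18.44 − 52.76| = 34.32.

34.32 < s < 71.20 (ft)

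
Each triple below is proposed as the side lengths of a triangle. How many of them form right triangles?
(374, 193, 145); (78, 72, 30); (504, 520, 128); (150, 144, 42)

(374,193,145): 145+193 ≤ 374, not a triangle
(78,72,30): 30²+72² = 6084 = 78² → right
(504,520,128): 128²+504² = 270400 = 520² → right
(150,144,42): 42²+144² = 22500 = 150² → right
3 of the 4 are right.

3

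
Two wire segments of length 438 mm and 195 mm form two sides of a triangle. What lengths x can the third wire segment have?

By the triangle inequality, x must be less than 438 + 195 = 633 and greater than |438 − 195| = 243.

243 < x < 633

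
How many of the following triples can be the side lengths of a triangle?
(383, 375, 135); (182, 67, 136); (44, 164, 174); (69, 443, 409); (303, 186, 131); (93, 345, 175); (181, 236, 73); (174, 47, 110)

6

(135,375,383): 135+375 > 383 → valid
(67,136,182): 67+136 > 182 → valid
(44,164,174): 44+164 > 174 → valid
(69,409,443): 69+409 > 443 → valid
(131,186,303): 131+186 > 303 → valid
(93,175,345): 93+175 ≤ 345 → not valid
(73,181,236): 73+181 > 236 → valid
(47,110,174): 47+110 ≤ 174 → not valid
6 of the 8 triples form a triangle.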